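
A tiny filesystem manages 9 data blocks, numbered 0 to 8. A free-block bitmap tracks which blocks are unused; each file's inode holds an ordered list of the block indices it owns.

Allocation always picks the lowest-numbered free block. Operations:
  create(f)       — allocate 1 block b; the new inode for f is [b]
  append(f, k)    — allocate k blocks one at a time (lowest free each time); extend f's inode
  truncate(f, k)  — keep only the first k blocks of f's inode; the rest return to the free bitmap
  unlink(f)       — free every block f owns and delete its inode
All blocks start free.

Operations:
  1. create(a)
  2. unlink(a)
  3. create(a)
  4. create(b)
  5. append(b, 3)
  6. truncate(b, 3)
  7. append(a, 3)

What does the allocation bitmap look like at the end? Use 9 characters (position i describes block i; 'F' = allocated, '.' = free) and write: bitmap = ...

bitmap = FFFFFFF..

after create(a) → a:[0]  free=[F........]
after unlink(a) →   free=[.........]
after create(a) → a:[0]  free=[F........]
after create(b) → a:[0], b:[1]  free=[FF.......]
after append(b, 3) → a:[0], b:[1, 2, 3, 4]  free=[FFFFF....]
after truncate(b, 3) → a:[0], b:[1, 2, 3]  free=[FFFF.....]
after append(a, 3) → a:[0, 4, 5, 6], b:[1, 2, 3]  free=[FFFFFFF..]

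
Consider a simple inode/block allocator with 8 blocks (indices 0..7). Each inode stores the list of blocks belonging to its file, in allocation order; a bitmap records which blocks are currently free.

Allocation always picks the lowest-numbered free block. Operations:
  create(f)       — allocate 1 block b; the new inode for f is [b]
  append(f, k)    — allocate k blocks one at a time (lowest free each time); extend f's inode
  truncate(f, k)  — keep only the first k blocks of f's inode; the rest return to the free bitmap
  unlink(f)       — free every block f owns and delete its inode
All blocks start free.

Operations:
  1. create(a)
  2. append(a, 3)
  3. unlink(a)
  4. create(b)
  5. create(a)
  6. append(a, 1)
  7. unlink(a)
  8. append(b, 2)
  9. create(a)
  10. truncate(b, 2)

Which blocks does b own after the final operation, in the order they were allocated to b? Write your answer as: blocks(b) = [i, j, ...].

  1. create(a)  ⇒  F.......  {a→[0]}
  2. append(a, 3)  ⇒  FFFF....  {a→[0, 1, 2, 3]}
  3. unlink(a)  ⇒  ........  {}
  4. create(b)  ⇒  F.......  {b→[0]}
  5. create(a)  ⇒  FF......  {a→[1]; b→[0]}
  6. append(a, 1)  ⇒  FFF.....  {a→[1, 2]; b→[0]}
  7. unlink(a)  ⇒  F.......  {b→[0]}
  8. append(b, 2)  ⇒  FFF.....  {b→[0, 1, 2]}
  9. create(a)  ⇒  FFFF....  {a→[3]; b→[0, 1, 2]}
  10. truncate(b, 2)  ⇒  FF.F....  {a→[3]; b→[0, 1]}

blocks(b) = [0, 1]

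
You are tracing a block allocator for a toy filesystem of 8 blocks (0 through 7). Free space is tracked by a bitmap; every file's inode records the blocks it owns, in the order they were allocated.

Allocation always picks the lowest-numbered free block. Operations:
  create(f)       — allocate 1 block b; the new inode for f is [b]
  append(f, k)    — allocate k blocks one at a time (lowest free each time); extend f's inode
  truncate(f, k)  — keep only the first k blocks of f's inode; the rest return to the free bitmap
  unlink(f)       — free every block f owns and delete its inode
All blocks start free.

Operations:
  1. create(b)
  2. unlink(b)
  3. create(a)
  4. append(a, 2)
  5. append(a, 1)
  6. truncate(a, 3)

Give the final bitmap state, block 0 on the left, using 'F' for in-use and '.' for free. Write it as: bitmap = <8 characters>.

bitmap = FFF.....

  1. create(b)  ⇒  F.......  {b→[0]}
  2. unlink(b)  ⇒  ........  {}
  3. create(a)  ⇒  F.......  {a→[0]}
  4. append(a, 2)  ⇒  FFF.....  {a→[0, 1, 2]}
  5. append(a, 1)  ⇒  FFFF....  {a→[0, 1, 2, 3]}
  6. truncate(a, 3)  ⇒  FFF.....  {a→[0, 1, 2]}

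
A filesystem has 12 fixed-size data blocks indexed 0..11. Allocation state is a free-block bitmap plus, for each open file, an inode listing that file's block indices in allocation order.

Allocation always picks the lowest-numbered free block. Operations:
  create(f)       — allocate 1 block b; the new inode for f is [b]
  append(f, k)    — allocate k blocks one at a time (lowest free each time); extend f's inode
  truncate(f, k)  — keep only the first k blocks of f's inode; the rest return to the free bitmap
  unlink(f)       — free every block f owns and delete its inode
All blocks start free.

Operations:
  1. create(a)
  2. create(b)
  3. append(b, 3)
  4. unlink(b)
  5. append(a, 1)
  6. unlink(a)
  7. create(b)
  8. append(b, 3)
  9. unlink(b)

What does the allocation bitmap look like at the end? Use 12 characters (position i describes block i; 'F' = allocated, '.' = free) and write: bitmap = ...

bitmap = ............

after create(a) → a:[0]  free=[F...........]
after create(b) → a:[0], b:[1]  free=[FF..........]
after append(b, 3) → a:[0], b:[1, 2, 3, 4]  free=[FFFFF.......]
after unlink(b) → a:[0]  free=[F...........]
after append(a, 1) → a:[0, 1]  free=[FF..........]
after unlink(a) →   free=[............]
after create(b) → b:[0]  free=[F...........]
after append(b, 3) → b:[0, 1, 2, 3]  free=[FFFF........]
after unlink(b) →   free=[............]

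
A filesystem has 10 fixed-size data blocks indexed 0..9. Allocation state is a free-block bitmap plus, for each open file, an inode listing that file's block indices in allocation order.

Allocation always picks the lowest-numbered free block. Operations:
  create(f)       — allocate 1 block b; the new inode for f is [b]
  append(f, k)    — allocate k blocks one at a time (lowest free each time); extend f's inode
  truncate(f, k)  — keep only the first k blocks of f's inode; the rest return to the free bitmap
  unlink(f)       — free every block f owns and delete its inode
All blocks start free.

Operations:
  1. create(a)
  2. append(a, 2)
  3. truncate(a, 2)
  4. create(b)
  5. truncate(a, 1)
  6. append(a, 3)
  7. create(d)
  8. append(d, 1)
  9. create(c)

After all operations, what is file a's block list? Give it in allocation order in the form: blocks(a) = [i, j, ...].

blocks(a) = [0, 1, 3, 4]

create(a): bitmap=F......... | a=[0]
append(a, 2): bitmap=FFF....... | a=[0, 1, 2]
truncate(a, 2): bitmap=FF........ | a=[0, 1]
create(b): bitmap=FFF....... | a=[0, 1] b=[2]
truncate(a, 1): bitmap=F.F....... | a=[0] b=[2]
append(a, 3): bitmap=FFFFF..... | a=[0, 1, 3, 4] b=[2]
create(d): bitmap=FFFFFF.... | a=[0, 1, 3, 4] b=[2] d=[5]
append(d, 1): bitmap=FFFFFFF... | a=[0, 1, 3, 4] b=[2] d=[5, 6]
create(c): bitmap=FFFFFFFF.. | a=[0, 1, 3, 4] b=[2] c=[7] d=[5, 6]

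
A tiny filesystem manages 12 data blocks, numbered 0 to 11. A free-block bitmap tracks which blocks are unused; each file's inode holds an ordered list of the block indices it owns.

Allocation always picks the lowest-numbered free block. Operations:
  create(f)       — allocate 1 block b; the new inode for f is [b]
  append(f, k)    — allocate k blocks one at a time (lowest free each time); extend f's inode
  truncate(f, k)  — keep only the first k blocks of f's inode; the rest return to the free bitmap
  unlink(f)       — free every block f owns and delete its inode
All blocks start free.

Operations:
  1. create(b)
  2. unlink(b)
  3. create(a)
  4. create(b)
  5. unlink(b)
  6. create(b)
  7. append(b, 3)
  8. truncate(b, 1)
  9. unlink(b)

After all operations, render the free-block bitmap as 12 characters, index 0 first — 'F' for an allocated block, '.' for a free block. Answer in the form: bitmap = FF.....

[1] create(b) — b=0 (map F...........)
[2] unlink(b) —  (map ............)
[3] create(a) — a=0 (map F...........)
[4] create(b) — a=0 b=1 (map FF..........)
[5] unlink(b) — a=0 (map F...........)
[6] create(b) — a=0 b=1 (map FF..........)
[7] append(b, 3) — a=0 b=1,2,3,4 (map FFFFF.......)
[8] truncate(b, 1) — a=0 b=1 (map FF..........)
[9] unlink(b) — a=0 (map F...........)

bitmap = F...........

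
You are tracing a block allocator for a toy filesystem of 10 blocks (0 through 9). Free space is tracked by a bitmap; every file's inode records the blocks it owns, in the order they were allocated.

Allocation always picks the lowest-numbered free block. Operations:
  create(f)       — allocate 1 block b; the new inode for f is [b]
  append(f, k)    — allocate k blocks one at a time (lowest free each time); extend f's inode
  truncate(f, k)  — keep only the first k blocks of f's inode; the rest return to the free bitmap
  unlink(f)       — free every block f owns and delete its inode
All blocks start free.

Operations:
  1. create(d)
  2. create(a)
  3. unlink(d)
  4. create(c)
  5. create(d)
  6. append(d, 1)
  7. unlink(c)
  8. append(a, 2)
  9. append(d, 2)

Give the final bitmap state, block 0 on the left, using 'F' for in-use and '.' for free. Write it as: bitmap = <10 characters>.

bitmap = FFFFFFF...

after create(d) → d:[0]  free=[F.........]
after create(a) → a:[1], d:[0]  free=[FF........]
after unlink(d) → a:[1]  free=[.F........]
after create(c) → a:[1], c:[0]  free=[FF........]
after create(d) → a:[1], c:[0], d:[2]  free=[FFF.......]
after append(d, 1) → a:[1], c:[0], d:[2, 3]  free=[FFFF......]
after unlink(c) → a:[1], d:[2, 3]  free=[.FFF......]
after append(a, 2) → a:[1, 0, 4], d:[2, 3]  free=[FFFFF.....]
after append(d, 2) → a:[1, 0, 4], d:[2, 3, 5, 6]  free=[FFFFFFF...]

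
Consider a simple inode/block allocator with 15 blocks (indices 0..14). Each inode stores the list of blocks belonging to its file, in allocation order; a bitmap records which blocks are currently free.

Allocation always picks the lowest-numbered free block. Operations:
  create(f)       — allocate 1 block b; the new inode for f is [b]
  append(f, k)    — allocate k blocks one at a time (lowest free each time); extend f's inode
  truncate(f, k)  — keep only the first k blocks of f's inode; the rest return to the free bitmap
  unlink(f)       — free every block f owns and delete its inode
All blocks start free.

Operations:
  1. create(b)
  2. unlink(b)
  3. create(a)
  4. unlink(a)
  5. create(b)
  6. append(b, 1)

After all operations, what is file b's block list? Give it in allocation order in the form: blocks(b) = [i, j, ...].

blocks(b) = [0, 1]

after create(b) → b:[0]  free=[F..............]
after unlink(b) →   free=[...............]
after create(a) → a:[0]  free=[F..............]
after unlink(a) →   free=[...............]
after create(b) → b:[0]  free=[F..............]
after append(b, 1) → b:[0, 1]  free=[FF.............]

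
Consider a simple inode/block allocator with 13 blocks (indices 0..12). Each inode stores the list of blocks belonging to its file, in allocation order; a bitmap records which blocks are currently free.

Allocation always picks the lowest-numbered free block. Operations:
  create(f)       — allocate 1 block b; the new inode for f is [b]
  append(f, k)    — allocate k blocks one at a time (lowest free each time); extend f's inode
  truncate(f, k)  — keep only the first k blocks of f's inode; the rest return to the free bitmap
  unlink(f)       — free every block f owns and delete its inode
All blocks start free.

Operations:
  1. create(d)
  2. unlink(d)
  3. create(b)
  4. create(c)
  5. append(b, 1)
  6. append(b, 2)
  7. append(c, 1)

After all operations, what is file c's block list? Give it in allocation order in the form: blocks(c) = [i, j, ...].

[1] create(d) — d=0 (map F............)
[2] unlink(d) —  (map .............)
[3] create(b) — b=0 (map F............)
[4] create(c) — b=0 c=1 (map FF...........)
[5] append(b, 1) — b=0,2 c=1 (map FFF..........)
[6] append(b, 2) — b=0,2,3,4 c=1 (map FFFFF........)
[7] append(c, 1) — b=0,2,3,4 c=1,5 (map FFFFFF.......)

blocks(c) = [1, 5]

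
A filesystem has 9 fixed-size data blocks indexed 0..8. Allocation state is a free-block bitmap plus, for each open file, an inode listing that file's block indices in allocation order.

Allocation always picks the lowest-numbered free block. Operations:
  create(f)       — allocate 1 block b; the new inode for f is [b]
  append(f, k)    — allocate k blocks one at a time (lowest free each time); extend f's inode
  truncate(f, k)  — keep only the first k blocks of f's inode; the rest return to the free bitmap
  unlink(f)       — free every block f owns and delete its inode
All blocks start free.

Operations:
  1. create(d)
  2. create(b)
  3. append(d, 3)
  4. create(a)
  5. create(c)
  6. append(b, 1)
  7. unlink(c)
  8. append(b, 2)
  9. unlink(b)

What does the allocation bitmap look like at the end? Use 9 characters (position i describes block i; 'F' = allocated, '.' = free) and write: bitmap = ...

  1. create(d)  ⇒  F........  {d→[0]}
  2. create(b)  ⇒  FF.......  {b→[1]; d→[0]}
  3. append(d, 3)  ⇒  FFFFF....  {b→[1]; d→[0, 2, 3, 4]}
  4. create(a)  ⇒  FFFFFF...  {a→[5]; b→[1]; d→[0, 2, 3, 4]}
  5. create(c)  ⇒  FFFFFFF..  {a→[5]; b→[1]; c→[6]; d→[0, 2, 3, 4]}
  6. append(b, 1)  ⇒  FFFFFFFF.  {a→[5]; b→[1, 7]; c→[6]; d→[0, 2, 3, 4]}
  7. unlink(c)  ⇒  FFFFFF.F.  {a→[5]; b→[1, 7]; d→[0, 2, 3, 4]}
  8. append(b, 2)  ⇒  FFFFFFFFF  {a→[5]; b→[1, 7, 6, 8]; d→[0, 2, 3, 4]}
  9. unlink(b)  ⇒  F.FFFF...  {a→[5]; d→[0, 2, 3, 4]}

bitmap = F.FFFF...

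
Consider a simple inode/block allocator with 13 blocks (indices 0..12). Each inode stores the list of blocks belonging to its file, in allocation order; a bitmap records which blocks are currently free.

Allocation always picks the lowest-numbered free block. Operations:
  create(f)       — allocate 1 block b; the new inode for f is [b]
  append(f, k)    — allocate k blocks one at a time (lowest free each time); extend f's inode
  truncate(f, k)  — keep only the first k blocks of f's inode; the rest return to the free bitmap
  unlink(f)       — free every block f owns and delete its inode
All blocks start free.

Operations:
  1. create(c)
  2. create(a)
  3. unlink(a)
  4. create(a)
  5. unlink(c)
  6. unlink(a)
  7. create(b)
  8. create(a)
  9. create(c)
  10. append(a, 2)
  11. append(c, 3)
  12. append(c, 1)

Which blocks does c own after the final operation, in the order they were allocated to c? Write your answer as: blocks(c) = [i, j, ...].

  1. create(c)  ⇒  F............  {c→[0]}
  2. create(a)  ⇒  FF...........  {a→[1]; c→[0]}
  3. unlink(a)  ⇒  F............  {c→[0]}
  4. create(a)  ⇒  FF...........  {a→[1]; c→[0]}
  5. unlink(c)  ⇒  .F...........  {a→[1]}
  6. unlink(a)  ⇒  .............  {}
  7. create(b)  ⇒  F............  {b→[0]}
  8. create(a)  ⇒  FF...........  {a→[1]; b→[0]}
  9. create(c)  ⇒  FFF..........  {a→[1]; b→[0]; c→[2]}
  10. append(a, 2)  ⇒  FFFFF........  {a→[1, 3, 4]; b→[0]; c→[2]}
  11. append(c, 3)  ⇒  FFFFFFFF.....  {a→[1, 3, 4]; b→[0]; c→[2, 5, 6, 7]}
  12. append(c, 1)  ⇒  FFFFFFFFF....  {a→[1, 3, 4]; b→[0]; c→[2, 5, 6, 7, 8]}

blocks(c) = [2, 5, 6, 7, 8]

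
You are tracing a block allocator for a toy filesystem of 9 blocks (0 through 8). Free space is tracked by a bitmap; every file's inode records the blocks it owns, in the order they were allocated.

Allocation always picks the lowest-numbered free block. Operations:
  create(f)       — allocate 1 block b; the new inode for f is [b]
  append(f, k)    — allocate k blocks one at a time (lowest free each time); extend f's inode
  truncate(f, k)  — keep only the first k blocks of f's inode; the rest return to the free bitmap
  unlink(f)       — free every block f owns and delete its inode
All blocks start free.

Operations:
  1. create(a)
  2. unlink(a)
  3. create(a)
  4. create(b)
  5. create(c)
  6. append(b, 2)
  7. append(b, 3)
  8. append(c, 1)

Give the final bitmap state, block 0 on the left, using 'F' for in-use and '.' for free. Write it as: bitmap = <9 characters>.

[1] create(a) — a=0 (map F........)
[2] unlink(a) —  (map .........)
[3] create(a) — a=0 (map F........)
[4] create(b) — a=0 b=1 (map FF.......)
[5] create(c) — a=0 b=1 c=2 (map FFF......)
[6] append(b, 2) — a=0 b=1,3,4 c=2 (map FFFFF....)
[7] append(b, 3) — a=0 b=1,3,4,5,6,7 c=2 (map FFFFFFFF.)
[8] append(c, 1) — a=0 b=1,3,4,5,6,7 c=2,8 (map FFFFFFFFF)

bitmap = FFFFFFFFF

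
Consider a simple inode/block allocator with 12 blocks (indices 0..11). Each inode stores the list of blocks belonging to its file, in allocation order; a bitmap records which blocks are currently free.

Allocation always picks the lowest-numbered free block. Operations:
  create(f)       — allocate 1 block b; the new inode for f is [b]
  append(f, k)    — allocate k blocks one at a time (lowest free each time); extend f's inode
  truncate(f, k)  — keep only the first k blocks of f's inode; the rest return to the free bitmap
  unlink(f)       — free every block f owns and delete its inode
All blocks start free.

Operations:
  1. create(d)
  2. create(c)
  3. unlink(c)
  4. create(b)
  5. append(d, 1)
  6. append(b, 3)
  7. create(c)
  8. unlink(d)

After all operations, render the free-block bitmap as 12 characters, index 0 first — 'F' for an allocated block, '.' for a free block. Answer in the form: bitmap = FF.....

create(d): bitmap=F........... | d=[0]
create(c): bitmap=FF.......... | c=[1] d=[0]
unlink(c): bitmap=F........... | d=[0]
create(b): bitmap=FF.......... | b=[1] d=[0]
append(d, 1): bitmap=FFF......... | b=[1] d=[0, 2]
append(b, 3): bitmap=FFFFFF...... | b=[1, 3, 4, 5] d=[0, 2]
create(c): bitmap=FFFFFFF..... | b=[1, 3, 4, 5] c=[6] d=[0, 2]
unlink(d): bitmap=.F.FFFF..... | b=[1, 3, 4, 5] c=[6]

bitmap = .F.FFFF.....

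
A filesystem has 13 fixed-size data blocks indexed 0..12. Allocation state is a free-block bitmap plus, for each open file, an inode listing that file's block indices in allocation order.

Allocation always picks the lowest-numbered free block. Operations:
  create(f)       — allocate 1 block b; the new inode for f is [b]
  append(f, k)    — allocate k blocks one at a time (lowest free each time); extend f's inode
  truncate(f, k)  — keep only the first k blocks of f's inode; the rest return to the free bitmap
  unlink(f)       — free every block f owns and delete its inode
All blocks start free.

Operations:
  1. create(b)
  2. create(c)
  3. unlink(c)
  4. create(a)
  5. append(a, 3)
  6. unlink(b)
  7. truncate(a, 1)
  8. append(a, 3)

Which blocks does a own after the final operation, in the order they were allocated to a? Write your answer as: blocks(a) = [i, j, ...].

[1] create(b) — b=0 (map F............)
[2] create(c) — b=0 c=1 (map FF...........)
[3] unlink(c) — b=0 (map F............)
[4] create(a) — a=1 b=0 (map FF...........)
[5] append(a, 3) — a=1,2,3,4 b=0 (map FFFFF........)
[6] unlink(b) — a=1,2,3,4 (map .FFFF........)
[7] truncate(a, 1) — a=1 (map .F...........)
[8] append(a, 3) — a=1,0,2,3 (map FFFF.........)

blocks(a) = [1, 0, 2, 3]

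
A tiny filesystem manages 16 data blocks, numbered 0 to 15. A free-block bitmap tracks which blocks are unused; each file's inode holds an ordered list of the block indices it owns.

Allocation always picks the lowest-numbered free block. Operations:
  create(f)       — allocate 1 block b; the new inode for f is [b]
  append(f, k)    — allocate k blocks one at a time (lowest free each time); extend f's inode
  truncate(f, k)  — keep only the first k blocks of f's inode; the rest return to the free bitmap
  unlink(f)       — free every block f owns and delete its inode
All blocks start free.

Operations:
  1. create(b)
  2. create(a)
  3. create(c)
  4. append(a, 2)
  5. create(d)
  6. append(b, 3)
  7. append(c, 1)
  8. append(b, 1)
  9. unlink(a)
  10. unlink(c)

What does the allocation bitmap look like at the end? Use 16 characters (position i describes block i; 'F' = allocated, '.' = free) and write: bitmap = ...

[1] create(b) — b=0 (map F...............)
[2] create(a) — a=1 b=0 (map FF..............)
[3] create(c) — a=1 b=0 c=2 (map FFF.............)
[4] append(a, 2) — a=1,3,4 b=0 c=2 (map FFFFF...........)
[5] create(d) — a=1,3,4 b=0 c=2 d=5 (map FFFFFF..........)
[6] append(b, 3) — a=1,3,4 b=0,6,7,8 c=2 d=5 (map FFFFFFFFF.......)
[7] append(c, 1) — a=1,3,4 b=0,6,7,8 c=2,9 d=5 (map FFFFFFFFFF......)
[8] append(b, 1) — a=1,3,4 b=0,6,7,8,10 c=2,9 d=5 (map FFFFFFFFFFF.....)
[9] unlink(a) — b=0,6,7,8,10 c=2,9 d=5 (map F.F..FFFFFF.....)
[10] unlink(c) — b=0,6,7,8,10 d=5 (map F....FFFF.F.....)

bitmap = F....FFFF.F.....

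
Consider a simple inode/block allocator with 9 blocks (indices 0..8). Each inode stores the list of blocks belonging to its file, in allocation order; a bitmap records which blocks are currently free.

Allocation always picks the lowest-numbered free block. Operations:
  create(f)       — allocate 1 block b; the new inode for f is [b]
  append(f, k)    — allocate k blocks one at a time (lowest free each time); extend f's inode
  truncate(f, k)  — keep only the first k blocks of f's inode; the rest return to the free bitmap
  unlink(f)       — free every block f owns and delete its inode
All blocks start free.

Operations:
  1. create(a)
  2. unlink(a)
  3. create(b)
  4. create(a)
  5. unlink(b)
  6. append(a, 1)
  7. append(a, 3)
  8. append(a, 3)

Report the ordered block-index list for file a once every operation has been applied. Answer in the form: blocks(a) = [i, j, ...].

blocks(a) = [1, 0, 2, 3, 4, 5, 6, 7]

after create(a) → a:[0]  free=[F........]
after unlink(a) →   free=[.........]
after create(b) → b:[0]  free=[F........]
after create(a) → a:[1], b:[0]  free=[FF.......]
after unlink(b) → a:[1]  free=[.F.......]
after append(a, 1) → a:[1, 0]  free=[FF.......]
after append(a, 3) → a:[1, 0, 2, 3, 4]  free=[FFFFF....]
after append(a, 3) → a:[1, 0, 2, 3, 4, 5, 6, 7]  free=[FFFFFFFF.]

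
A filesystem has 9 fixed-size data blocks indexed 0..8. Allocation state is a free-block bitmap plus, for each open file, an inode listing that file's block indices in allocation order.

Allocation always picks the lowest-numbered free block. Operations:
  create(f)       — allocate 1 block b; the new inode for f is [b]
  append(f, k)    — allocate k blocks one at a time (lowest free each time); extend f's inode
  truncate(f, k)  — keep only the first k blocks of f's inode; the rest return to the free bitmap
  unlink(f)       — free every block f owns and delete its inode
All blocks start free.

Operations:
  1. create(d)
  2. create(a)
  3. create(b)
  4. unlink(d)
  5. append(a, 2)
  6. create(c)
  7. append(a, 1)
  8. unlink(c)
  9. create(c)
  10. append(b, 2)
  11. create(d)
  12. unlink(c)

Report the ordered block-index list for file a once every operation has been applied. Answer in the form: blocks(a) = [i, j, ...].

[1] create(d) — d=0 (map F........)
[2] create(a) — a=1 d=0 (map FF.......)
[3] create(b) — a=1 b=2 d=0 (map FFF......)
[4] unlink(d) — a=1 b=2 (map .FF......)
[5] append(a, 2) — a=1,0,3 b=2 (map FFFF.....)
[6] create(c) — a=1,0,3 b=2 c=4 (map FFFFF....)
[7] append(a, 1) — a=1,0,3,5 b=2 c=4 (map FFFFFF...)
[8] unlink(c) — a=1,0,3,5 b=2 (map FFFF.F...)
[9] create(c) — a=1,0,3,5 b=2 c=4 (map FFFFFF...)
[10] append(b, 2) — a=1,0,3,5 b=2,6,7 c=4 (map FFFFFFFF.)
[11] create(d) — a=1,0,3,5 b=2,6,7 c=4 d=8 (map FFFFFFFFF)
[12] unlink(c) — a=1,0,3,5 b=2,6,7 d=8 (map FFFF.FFFF)

blocks(a) = [1, 0, 3, 5]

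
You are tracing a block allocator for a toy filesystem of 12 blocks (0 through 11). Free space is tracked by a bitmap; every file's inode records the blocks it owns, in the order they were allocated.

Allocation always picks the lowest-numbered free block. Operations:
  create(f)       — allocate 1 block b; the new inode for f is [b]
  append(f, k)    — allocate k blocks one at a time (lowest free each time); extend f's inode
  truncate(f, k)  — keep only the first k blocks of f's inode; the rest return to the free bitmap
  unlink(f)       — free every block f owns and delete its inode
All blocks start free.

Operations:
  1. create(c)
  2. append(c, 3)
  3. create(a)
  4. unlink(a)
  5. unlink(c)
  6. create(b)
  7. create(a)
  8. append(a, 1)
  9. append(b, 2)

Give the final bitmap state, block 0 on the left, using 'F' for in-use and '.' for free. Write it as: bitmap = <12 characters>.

create(c): bitmap=F........... | c=[0]
append(c, 3): bitmap=FFFF........ | c=[0, 1, 2, 3]
create(a): bitmap=FFFFF....... | a=[4] c=[0, 1, 2, 3]
unlink(a): bitmap=FFFF........ | c=[0, 1, 2, 3]
unlink(c): bitmap=............ | 
create(b): bitmap=F........... | b=[0]
create(a): bitmap=FF.......... | a=[1] b=[0]
append(a, 1): bitmap=FFF......... | a=[1, 2] b=[0]
append(b, 2): bitmap=FFFFF....... | a=[1, 2] b=[0, 3, 4]

bitmap = FFFFF.......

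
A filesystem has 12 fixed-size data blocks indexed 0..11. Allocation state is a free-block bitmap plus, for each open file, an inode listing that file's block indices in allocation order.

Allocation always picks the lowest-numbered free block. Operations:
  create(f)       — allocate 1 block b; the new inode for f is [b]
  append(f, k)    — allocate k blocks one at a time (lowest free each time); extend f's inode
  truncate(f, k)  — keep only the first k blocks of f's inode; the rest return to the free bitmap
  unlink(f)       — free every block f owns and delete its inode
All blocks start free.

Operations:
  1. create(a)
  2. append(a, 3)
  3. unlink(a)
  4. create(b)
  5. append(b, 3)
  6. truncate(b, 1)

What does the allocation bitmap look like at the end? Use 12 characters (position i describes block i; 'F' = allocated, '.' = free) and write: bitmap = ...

[1] create(a) — a=0 (map F...........)
[2] append(a, 3) — a=0,1,2,3 (map FFFF........)
[3] unlink(a) —  (map ............)
[4] create(b) — b=0 (map F...........)
[5] append(b, 3) — b=0,1,2,3 (map FFFF........)
[6] truncate(b, 1) — b=0 (map F...........)

bitmap = F...........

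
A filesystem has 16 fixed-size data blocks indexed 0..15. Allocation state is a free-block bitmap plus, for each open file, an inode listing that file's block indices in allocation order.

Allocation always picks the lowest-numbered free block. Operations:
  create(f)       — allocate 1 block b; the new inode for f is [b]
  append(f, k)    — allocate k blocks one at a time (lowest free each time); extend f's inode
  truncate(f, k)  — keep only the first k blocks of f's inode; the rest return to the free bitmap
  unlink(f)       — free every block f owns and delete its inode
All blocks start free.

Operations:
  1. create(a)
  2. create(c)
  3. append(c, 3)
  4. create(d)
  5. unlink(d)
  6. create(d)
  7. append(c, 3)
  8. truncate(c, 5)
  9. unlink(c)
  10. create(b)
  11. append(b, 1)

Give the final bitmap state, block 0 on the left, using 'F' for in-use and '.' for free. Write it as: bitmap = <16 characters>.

bitmap = FFF..F..........

  1. create(a)  ⇒  F...............  {a→[0]}
  2. create(c)  ⇒  FF..............  {a→[0]; c→[1]}
  3. append(c, 3)  ⇒  FFFFF...........  {a→[0]; c→[1, 2, 3, 4]}
  4. create(d)  ⇒  FFFFFF..........  {a→[0]; c→[1, 2, 3, 4]; d→[5]}
  5. unlink(d)  ⇒  FFFFF...........  {a→[0]; c→[1, 2, 3, 4]}
  6. create(d)  ⇒  FFFFFF..........  {a→[0]; c→[1, 2, 3, 4]; d→[5]}
  7. append(c, 3)  ⇒  FFFFFFFFF.......  {a→[0]; c→[1, 2, 3, 4, 6, 7, 8]; d→[5]}
  8. truncate(c, 5)  ⇒  FFFFFFF.........  {a→[0]; c→[1, 2, 3, 4, 6]; d→[5]}
  9. unlink(c)  ⇒  F....F..........  {a→[0]; d→[5]}
  10. create(b)  ⇒  FF...F..........  {a→[0]; b→[1]; d→[5]}
  11. append(b, 1)  ⇒  FFF..F..........  {a→[0]; b→[1, 2]; d→[5]}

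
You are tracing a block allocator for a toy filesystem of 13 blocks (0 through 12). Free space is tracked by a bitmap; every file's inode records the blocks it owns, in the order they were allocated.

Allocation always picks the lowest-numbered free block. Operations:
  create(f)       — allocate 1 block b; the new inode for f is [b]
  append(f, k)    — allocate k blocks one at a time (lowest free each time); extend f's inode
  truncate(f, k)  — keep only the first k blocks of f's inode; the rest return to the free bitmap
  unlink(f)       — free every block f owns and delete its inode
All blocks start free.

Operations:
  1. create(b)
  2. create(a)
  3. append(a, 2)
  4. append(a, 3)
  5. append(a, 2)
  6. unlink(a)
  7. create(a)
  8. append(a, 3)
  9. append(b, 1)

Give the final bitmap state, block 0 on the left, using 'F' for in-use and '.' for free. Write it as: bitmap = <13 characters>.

bitmap = FFFFFF.......

[1] create(b) — b=0 (map F............)
[2] create(a) — a=1 b=0 (map FF...........)
[3] append(a, 2) — a=1,2,3 b=0 (map FFFF.........)
[4] append(a, 3) — a=1,2,3,4,5,6 b=0 (map FFFFFFF......)
[5] append(a, 2) — a=1,2,3,4,5,6,7,8 b=0 (map FFFFFFFFF....)
[6] unlink(a) — b=0 (map F............)
[7] create(a) — a=1 b=0 (map FF...........)
[8] append(a, 3) — a=1,2,3,4 b=0 (map FFFFF........)
[9] append(b, 1) — a=1,2,3,4 b=0,5 (map FFFFFF.......)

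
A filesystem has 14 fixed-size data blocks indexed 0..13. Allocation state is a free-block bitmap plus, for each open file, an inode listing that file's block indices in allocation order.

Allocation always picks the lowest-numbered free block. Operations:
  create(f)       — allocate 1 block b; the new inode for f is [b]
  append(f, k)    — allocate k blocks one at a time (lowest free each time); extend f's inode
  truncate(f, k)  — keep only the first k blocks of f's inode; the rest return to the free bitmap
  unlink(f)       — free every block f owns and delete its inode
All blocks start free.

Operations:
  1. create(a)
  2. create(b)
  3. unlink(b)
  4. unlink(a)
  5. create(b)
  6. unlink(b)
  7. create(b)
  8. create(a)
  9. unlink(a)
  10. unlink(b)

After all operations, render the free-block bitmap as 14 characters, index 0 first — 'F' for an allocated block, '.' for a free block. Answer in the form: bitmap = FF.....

bitmap = ..............

after create(a) → a:[0]  free=[F.............]
after create(b) → a:[0], b:[1]  free=[FF............]
after unlink(b) → a:[0]  free=[F.............]
after unlink(a) →   free=[..............]
after create(b) → b:[0]  free=[F.............]
after unlink(b) →   free=[..............]
after create(b) → b:[0]  free=[F.............]
after create(a) → a:[1], b:[0]  free=[FF............]
after unlink(a) → b:[0]  free=[F.............]
after unlink(b) →   free=[..............]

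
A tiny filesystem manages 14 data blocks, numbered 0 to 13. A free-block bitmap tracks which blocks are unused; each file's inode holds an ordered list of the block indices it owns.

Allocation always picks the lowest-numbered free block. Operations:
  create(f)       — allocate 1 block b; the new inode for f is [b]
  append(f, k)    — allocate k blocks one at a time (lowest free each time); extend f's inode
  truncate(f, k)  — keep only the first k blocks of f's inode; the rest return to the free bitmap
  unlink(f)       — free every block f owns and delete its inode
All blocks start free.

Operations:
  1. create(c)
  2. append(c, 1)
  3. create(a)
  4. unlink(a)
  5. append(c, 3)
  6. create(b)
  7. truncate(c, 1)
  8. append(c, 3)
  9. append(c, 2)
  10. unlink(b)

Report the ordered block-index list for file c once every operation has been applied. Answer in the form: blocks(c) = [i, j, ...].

blocks(c) = [0, 1, 2, 3, 4, 6]

create(c): bitmap=F............. | c=[0]
append(c, 1): bitmap=FF............ | c=[0, 1]
create(a): bitmap=FFF........... | a=[2] c=[0, 1]
unlink(a): bitmap=FF............ | c=[0, 1]
append(c, 3): bitmap=FFFFF......... | c=[0, 1, 2, 3, 4]
create(b): bitmap=FFFFFF........ | b=[5] c=[0, 1, 2, 3, 4]
truncate(c, 1): bitmap=F....F........ | b=[5] c=[0]
append(c, 3): bitmap=FFFF.F........ | b=[5] c=[0, 1, 2, 3]
append(c, 2): bitmap=FFFFFFF....... | b=[5] c=[0, 1, 2, 3, 4, 6]
unlink(b): bitmap=FFFFF.F....... | c=[0, 1, 2, 3, 4, 6]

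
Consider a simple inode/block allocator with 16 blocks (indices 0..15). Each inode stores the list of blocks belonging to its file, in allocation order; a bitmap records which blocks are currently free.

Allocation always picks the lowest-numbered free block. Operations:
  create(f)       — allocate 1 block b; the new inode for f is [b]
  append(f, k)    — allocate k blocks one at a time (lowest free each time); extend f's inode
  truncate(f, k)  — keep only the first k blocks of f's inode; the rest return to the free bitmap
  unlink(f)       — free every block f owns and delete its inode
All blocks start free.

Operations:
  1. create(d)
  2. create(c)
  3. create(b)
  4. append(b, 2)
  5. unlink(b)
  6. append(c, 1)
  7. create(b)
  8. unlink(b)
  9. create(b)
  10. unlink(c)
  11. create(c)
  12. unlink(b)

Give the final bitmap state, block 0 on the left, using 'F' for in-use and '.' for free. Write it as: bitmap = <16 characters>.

bitmap = FF..............

after create(d) → d:[0]  free=[F...............]
after create(c) → c:[1], d:[0]  free=[FF..............]
after create(b) → b:[2], c:[1], d:[0]  free=[FFF.............]
after append(b, 2) → b:[2, 3, 4], c:[1], d:[0]  free=[FFFFF...........]
after unlink(b) → c:[1], d:[0]  free=[FF..............]
after append(c, 1) → c:[1, 2], d:[0]  free=[FFF.............]
after create(b) → b:[3], c:[1, 2], d:[0]  free=[FFFF............]
after unlink(b) → c:[1, 2], d:[0]  free=[FFF.............]
after create(b) → b:[3], c:[1, 2], d:[0]  free=[FFFF............]
after unlink(c) → b:[3], d:[0]  free=[F..F............]
after create(c) → b:[3], c:[1], d:[0]  free=[FF.F............]
after unlink(b) → c:[1], d:[0]  free=[FF..............]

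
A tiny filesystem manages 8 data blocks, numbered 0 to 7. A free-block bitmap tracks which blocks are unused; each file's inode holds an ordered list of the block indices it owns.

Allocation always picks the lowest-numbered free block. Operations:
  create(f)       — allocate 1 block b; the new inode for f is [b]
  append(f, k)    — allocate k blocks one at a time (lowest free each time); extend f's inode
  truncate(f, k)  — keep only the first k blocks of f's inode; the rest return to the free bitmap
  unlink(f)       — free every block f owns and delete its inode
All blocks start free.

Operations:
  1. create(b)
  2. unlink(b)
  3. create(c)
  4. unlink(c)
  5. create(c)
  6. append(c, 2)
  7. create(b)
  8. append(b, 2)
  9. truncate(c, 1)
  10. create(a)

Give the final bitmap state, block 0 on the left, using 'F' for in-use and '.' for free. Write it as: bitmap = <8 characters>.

bitmap = FF.FFF..

create(b): bitmap=F....... | b=[0]
unlink(b): bitmap=........ | 
create(c): bitmap=F....... | c=[0]
unlink(c): bitmap=........ | 
create(c): bitmap=F....... | c=[0]
append(c, 2): bitmap=FFF..... | c=[0, 1, 2]
create(b): bitmap=FFFF.... | b=[3] c=[0, 1, 2]
append(b, 2): bitmap=FFFFFF.. | b=[3, 4, 5] c=[0, 1, 2]
truncate(c, 1): bitmap=F..FFF.. | b=[3, 4, 5] c=[0]
create(a): bitmap=FF.FFF.. | a=[1] b=[3, 4, 5] c=[0]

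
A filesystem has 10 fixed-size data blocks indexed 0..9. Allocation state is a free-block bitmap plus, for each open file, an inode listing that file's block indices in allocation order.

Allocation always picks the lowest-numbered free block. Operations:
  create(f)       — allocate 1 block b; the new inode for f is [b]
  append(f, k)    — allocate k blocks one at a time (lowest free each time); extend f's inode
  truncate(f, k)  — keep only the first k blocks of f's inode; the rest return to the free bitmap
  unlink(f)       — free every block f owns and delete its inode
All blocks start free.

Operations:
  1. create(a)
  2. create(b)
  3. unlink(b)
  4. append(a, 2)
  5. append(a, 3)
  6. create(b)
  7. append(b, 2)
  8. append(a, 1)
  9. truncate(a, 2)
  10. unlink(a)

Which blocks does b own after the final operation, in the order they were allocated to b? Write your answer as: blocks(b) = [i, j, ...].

blocks(b) = [6, 7, 8]

after create(a) → a:[0]  free=[F.........]
after create(b) → a:[0], b:[1]  free=[FF........]
after unlink(b) → a:[0]  free=[F.........]
after append(a, 2) → a:[0, 1, 2]  free=[FFF.......]
after append(a, 3) → a:[0, 1, 2, 3, 4, 5]  free=[FFFFFF....]
after create(b) → a:[0, 1, 2, 3, 4, 5], b:[6]  free=[FFFFFFF...]
after append(b, 2) → a:[0, 1, 2, 3, 4, 5], b:[6, 7, 8]  free=[FFFFFFFFF.]
after append(a, 1) → a:[0, 1, 2, 3, 4, 5, 9], b:[6, 7, 8]  free=[FFFFFFFFFF]
after truncate(a, 2) → a:[0, 1], b:[6, 7, 8]  free=[FF....FFF.]
after unlink(a) → b:[6, 7, 8]  free=[......FFF.]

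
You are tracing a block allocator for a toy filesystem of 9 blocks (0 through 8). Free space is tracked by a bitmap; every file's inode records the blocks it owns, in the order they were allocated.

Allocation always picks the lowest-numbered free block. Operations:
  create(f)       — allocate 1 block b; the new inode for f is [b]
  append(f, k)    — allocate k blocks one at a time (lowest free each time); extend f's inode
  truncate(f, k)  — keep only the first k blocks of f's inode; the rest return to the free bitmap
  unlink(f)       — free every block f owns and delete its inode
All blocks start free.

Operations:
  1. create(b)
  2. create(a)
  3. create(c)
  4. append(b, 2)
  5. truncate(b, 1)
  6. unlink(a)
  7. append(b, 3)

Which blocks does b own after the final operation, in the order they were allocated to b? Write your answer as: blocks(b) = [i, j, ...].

blocks(b) = [0, 1, 3, 4]

[1] create(b) — b=0 (map F........)
[2] create(a) — a=1 b=0 (map FF.......)
[3] create(c) — a=1 b=0 c=2 (map FFF......)
[4] append(b, 2) — a=1 b=0,3,4 c=2 (map FFFFF....)
[5] truncate(b, 1) — a=1 b=0 c=2 (map FFF......)
[6] unlink(a) — b=0 c=2 (map F.F......)
[7] append(b, 3) — b=0,1,3,4 c=2 (map FFFFF....)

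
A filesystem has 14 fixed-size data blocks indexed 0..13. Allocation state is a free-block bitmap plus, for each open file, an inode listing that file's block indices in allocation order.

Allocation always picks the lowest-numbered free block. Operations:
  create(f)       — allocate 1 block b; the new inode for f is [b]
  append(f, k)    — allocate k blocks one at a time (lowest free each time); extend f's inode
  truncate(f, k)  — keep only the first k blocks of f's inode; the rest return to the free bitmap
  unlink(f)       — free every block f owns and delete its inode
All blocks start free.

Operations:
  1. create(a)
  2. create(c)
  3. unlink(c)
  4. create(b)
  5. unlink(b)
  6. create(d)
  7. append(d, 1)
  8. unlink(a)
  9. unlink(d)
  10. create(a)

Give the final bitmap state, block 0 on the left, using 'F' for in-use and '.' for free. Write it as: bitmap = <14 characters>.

  1. create(a)  ⇒  F.............  {a→[0]}
  2. create(c)  ⇒  FF............  {a→[0]; c→[1]}
  3. unlink(c)  ⇒  F.............  {a→[0]}
  4. create(b)  ⇒  FF............  {a→[0]; b→[1]}
  5. unlink(b)  ⇒  F.............  {a→[0]}
  6. create(d)  ⇒  FF............  {a→[0]; d→[1]}
  7. append(d, 1)  ⇒  FFF...........  {a→[0]; d→[1, 2]}
  8. unlink(a)  ⇒  .FF...........  {d→[1, 2]}
  9. unlink(d)  ⇒  ..............  {}
  10. create(a)  ⇒  F.............  {a→[0]}

bitmap = F.............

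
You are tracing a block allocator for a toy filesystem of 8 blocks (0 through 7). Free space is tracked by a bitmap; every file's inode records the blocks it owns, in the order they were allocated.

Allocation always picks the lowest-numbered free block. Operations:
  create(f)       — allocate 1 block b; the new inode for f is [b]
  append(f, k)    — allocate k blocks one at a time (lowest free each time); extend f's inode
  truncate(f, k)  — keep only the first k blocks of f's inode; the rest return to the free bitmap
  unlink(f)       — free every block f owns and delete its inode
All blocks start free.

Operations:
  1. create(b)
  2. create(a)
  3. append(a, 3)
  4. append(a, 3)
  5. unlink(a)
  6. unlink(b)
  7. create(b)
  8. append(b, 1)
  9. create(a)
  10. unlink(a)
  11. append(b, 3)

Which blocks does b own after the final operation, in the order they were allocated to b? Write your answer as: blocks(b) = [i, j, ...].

blocks(b) = [0, 1, 2, 3, 4]

create(b): bitmap=F....... | b=[0]
create(a): bitmap=FF...... | a=[1] b=[0]
append(a, 3): bitmap=FFFFF... | a=[1, 2, 3, 4] b=[0]
append(a, 3): bitmap=FFFFFFFF | a=[1, 2, 3, 4, 5, 6, 7] b=[0]
unlink(a): bitmap=F....... | b=[0]
unlink(b): bitmap=........ | 
create(b): bitmap=F....... | b=[0]
append(b, 1): bitmap=FF...... | b=[0, 1]
create(a): bitmap=FFF..... | a=[2] b=[0, 1]
unlink(a): bitmap=FF...... | b=[0, 1]
append(b, 3): bitmap=FFFFF... | b=[0, 1, 2, 3, 4]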